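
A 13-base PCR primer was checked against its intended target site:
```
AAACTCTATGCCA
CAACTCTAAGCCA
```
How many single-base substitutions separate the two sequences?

Mismatches (1-based): position 1: A→C; position 9: T→A.

2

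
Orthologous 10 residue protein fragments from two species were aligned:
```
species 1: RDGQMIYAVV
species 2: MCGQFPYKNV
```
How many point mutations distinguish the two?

6

The sequences differ at residues 1, 2, 5, 6, 8, 9 (1-based) — 6 in total.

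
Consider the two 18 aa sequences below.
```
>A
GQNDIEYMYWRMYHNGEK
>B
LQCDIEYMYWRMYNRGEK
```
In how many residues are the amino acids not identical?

Comparing position by position, 4 residues differ: 1 (G/L), 3 (N/C), 14 (H/N), 15 (N/R).

4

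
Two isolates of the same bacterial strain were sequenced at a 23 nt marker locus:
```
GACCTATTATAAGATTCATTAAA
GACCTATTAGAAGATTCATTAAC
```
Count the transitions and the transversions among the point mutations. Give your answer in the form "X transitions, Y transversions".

0 transitions, 2 transversions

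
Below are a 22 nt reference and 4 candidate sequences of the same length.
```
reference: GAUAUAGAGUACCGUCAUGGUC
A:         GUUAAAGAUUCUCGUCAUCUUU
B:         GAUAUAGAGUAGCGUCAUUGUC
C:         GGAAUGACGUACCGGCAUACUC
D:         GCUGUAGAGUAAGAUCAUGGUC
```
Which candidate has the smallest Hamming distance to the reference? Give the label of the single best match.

A differs at 8 positions; B differs at 2 positions; C differs at 8 positions; D differs at 5 positions. The closest is B.

B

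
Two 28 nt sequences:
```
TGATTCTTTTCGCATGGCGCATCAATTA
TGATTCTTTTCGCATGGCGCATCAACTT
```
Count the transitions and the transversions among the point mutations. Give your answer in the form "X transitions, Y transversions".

1 transition, 1 transversion

Transitions (purine↔purine or pyrimidine↔pyrimidine): 26 T→C.
Transversions (purine↔pyrimidine): 28 A→T.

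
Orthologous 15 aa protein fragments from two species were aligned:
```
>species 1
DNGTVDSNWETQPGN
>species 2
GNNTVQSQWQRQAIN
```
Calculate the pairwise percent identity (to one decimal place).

8 positions differ (1, 3, 6, 8, 10, 11, 13, 14), so 7 of 15 match: 7/15 = 46.67%.

46.7%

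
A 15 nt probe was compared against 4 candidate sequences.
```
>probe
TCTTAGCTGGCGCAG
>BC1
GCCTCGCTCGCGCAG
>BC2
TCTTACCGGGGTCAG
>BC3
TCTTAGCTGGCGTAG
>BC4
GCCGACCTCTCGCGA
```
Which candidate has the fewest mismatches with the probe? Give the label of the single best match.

BC3

Hamming distances to probe — BC1: 4; BC2: 4; BC3: 1; BC4: 8.
Smallest is BC3 with 1 mismatch.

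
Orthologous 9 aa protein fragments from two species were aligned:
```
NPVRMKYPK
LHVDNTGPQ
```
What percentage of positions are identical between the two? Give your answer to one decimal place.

7 positions differ (1, 2, 4, 5, 6, 7, 9), so 2 of 9 match: 2/9 = 22.22%.

22.2%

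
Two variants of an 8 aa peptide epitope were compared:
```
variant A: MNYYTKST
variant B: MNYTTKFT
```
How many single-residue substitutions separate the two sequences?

The sequences differ at positions 4, 7 (1-based) — 2 in total.

2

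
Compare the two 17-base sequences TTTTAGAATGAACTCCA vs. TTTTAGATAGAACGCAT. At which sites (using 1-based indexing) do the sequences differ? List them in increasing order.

Differences at site 8 (A→T), site 9 (T→A), site 14 (T→G), site 16 (C→A), site 17 (A→T).

8, 9, 14, 16, 17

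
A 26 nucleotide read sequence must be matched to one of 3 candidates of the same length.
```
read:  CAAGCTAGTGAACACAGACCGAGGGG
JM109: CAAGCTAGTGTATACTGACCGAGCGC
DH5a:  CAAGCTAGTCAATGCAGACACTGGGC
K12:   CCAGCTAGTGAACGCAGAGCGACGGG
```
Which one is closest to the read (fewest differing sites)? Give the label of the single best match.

JM109 differs at 5 sites; DH5a differs at 7 sites; K12 differs at 4 sites. The closest is K12.

K12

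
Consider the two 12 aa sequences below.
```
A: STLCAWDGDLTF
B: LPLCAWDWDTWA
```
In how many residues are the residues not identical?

6

Mismatches (1-based): residue 1: S→L; residue 2: T→P; residue 8: G→W; residue 10: L→T; residue 11: T→W; residue 12: F→A.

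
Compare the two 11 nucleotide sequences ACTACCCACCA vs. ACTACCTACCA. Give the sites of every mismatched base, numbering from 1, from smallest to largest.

7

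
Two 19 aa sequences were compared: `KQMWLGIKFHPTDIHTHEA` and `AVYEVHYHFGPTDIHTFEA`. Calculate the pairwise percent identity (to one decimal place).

47.4%

10 positions differ (1, 2, 3, 4, 5, 6, 7, 8, 10, 17), so 9 of 19 match: 9/19 = 47.37%.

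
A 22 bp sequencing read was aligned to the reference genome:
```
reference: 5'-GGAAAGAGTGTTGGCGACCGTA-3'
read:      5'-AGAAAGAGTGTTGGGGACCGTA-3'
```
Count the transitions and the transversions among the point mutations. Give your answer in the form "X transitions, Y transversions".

1 transition, 1 transversion

Mismatches (1-based):
base 1: G→A (purine→purine, transition)
base 15: C→G (pyrimidine→purine, transversion)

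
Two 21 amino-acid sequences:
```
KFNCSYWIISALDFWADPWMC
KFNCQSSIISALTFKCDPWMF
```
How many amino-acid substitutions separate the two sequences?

7

Mismatches (1-based): residue 5: S→Q; residue 6: Y→S; residue 7: W→S; residue 13: D→T; residue 15: W→K; residue 16: A→C; residue 21: C→F.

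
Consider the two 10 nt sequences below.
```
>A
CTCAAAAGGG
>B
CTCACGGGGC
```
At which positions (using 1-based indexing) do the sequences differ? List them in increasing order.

5, 6, 7, 10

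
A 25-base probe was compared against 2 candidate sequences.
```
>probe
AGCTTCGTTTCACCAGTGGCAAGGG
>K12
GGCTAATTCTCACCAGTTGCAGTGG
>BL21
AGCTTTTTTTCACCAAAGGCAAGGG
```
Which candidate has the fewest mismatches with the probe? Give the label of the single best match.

K12 differs at 8 sites; BL21 differs at 4 sites. The closest is BL21.

BL21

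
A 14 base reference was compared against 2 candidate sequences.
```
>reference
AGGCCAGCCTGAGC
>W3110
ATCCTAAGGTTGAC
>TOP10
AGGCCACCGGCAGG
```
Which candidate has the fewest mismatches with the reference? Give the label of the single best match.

W3110 differs at 9 bases; TOP10 differs at 5 bases. The closest is TOP10.

TOP10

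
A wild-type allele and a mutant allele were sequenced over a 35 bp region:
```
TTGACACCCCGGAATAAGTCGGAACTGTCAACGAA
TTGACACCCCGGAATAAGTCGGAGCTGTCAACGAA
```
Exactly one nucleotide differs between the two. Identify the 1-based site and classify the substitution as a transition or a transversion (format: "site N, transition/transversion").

site 24, transition

Site 24 changes A→G. A is a purine and G is a purine, so this is a transition.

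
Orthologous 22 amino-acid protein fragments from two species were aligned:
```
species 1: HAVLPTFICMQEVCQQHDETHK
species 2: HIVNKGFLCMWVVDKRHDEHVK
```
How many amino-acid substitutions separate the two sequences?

12

Comparing position by position, 12 positions differ: 2 (A/I), 4 (L/N), 5 (P/K), 6 (T/G), 8 (I/L), 11 (Q/W), 12 (E/V), 14 (C/D), 15 (Q/K), 16 (Q/R), 20 (T/H), 21 (H/V).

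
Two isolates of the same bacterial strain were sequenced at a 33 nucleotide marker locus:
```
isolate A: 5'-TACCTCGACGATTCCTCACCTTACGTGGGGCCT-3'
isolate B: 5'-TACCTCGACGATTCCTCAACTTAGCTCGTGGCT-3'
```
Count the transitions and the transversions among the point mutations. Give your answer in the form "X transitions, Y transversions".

Transitions (purine↔purine or pyrimidine↔pyrimidine): none.
Transversions (purine↔pyrimidine): 19 C→A, 24 C→G, 25 G→C, 27 G→C, 29 G→T, 31 C→G.

0 transitions, 6 transversions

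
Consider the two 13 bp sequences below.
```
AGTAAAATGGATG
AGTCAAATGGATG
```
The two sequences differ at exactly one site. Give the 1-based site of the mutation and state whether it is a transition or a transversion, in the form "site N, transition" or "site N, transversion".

The sequences differ only at site 4: A→C (purine→pyrimidine), a transversion.

site 4, transversion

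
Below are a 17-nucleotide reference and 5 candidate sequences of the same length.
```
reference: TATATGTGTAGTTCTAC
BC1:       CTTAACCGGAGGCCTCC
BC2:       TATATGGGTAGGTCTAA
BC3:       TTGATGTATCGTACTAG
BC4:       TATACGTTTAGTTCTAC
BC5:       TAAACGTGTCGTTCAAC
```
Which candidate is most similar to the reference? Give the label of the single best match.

Hamming distances to reference — BC1: 9; BC2: 3; BC3: 6; BC4: 2; BC5: 4.
Smallest is BC4 with 2 mismatches.

BC4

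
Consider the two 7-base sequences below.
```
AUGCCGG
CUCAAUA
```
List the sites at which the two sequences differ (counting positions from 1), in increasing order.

Scanning 1-based: 1: A/C; 3: G/C; 4: C/A; 5: C/A; 6: G/U; 7: G/A.

1, 3, 4, 5, 6, 7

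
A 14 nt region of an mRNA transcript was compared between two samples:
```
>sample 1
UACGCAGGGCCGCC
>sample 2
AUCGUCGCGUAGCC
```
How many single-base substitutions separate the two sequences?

7

Comparing position by position, 7 positions differ: 1 (U/A), 2 (A/U), 5 (C/U), 6 (A/C), 8 (G/C), 10 (C/U), 11 (C/A).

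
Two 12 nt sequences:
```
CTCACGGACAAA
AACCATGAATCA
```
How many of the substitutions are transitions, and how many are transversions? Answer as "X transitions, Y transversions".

0 transitions, 8 transversions

Mismatches (1-based):
base 1: C→A (pyrimidine→purine, transversion)
base 2: T→A (pyrimidine→purine, transversion)
base 4: A→C (purine→pyrimidine, transversion)
base 5: C→A (pyrimidine→purine, transversion)
base 6: G→T (purine→pyrimidine, transversion)
base 9: C→A (pyrimidine→purine, transversion)
base 10: A→T (purine→pyrimidine, transversion)
base 11: A→C (purine→pyrimidine, transversion)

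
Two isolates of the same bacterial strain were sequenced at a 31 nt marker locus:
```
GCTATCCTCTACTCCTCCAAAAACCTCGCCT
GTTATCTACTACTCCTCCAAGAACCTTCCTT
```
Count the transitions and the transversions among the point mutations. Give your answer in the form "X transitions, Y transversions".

Transitions (purine↔purine or pyrimidine↔pyrimidine): 2 C→T, 7 C→T, 21 A→G, 27 C→T, 30 C→T.
Transversions (purine↔pyrimidine): 8 T→A, 28 G→C.

5 transitions, 2 transversions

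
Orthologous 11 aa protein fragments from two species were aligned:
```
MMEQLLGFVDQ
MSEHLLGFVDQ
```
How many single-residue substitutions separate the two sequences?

Comparing position by position, 2 residues differ: 2 (M/S), 4 (Q/H).

2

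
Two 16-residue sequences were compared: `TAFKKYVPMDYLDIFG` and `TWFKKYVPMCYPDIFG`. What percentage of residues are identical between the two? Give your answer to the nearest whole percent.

Mismatches at positions 2, 10, 12 (1-based): 3 of 16.
Identical positions: 13/16 = 81.25% → 81%.

81%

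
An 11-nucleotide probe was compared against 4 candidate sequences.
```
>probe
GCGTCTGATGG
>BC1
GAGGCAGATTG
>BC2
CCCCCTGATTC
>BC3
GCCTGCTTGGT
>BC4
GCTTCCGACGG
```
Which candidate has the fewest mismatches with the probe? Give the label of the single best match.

Hamming distances to probe — BC1: 4; BC2: 5; BC3: 7; BC4: 3.
Smallest is BC4 with 3 mismatches.

BC4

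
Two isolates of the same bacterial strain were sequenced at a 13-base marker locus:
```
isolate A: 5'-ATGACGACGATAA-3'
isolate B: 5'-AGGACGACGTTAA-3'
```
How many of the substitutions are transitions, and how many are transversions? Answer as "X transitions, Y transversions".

0 transitions, 2 transversions

Transitions (purine↔purine or pyrimidine↔pyrimidine): none.
Transversions (purine↔pyrimidine): 2 T→G, 10 A→T.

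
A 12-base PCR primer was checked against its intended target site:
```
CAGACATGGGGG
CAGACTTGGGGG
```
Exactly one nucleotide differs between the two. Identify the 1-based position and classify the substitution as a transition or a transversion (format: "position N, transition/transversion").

The sequences differ only at position 6: A→T (purine→pyrimidine), a transversion.

position 6, transversion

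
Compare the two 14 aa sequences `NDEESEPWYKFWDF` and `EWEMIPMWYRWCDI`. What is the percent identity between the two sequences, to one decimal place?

28.6%

Mismatches at positions 1, 2, 4, 5, 6, 7, 10, 11, 12, 14 (1-based): 10 of 14.
Identical positions: 4/14 = 28.57% → 28.6%.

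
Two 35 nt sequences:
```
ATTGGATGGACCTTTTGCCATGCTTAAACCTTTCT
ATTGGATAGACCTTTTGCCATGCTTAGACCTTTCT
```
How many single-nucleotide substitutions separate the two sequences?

Comparing position by position, 2 positions differ: 8 (G/A), 27 (A/G).

2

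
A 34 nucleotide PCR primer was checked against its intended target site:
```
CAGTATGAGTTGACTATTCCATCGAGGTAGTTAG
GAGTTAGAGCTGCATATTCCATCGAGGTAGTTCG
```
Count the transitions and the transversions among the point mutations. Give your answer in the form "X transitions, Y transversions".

Mismatches (1-based):
position 1: C→G (pyrimidine→purine, transversion)
position 5: A→T (purine→pyrimidine, transversion)
position 6: T→A (pyrimidine→purine, transversion)
position 10: T→C (pyrimidine→pyrimidine, transition)
position 13: A→C (purine→pyrimidine, transversion)
position 14: C→A (pyrimidine→purine, transversion)
position 33: A→C (purine→pyrimidine, transversion)

1 transition, 6 transversions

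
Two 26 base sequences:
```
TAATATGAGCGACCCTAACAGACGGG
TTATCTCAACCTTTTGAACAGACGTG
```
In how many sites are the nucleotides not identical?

Comparing position by position, 11 sites differ: 2 (A/T), 5 (A/C), 7 (G/C), 9 (G/A), 11 (G/C), 12 (A/T), 13 (C/T), 14 (C/T), 15 (C/T), 16 (T/G), 25 (G/T).

11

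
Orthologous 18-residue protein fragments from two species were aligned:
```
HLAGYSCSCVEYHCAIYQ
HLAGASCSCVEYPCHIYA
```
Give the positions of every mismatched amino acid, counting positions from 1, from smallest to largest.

Differences at position 5 (Y→A), position 13 (H→P), position 15 (A→H), position 18 (Q→A).

5, 13, 15, 18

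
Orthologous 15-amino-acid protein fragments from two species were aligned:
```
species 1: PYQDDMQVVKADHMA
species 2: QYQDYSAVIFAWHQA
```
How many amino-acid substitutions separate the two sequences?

The sequences differ at positions 1, 5, 6, 7, 9, 10, 12, 14 (1-based) — 8 in total.

8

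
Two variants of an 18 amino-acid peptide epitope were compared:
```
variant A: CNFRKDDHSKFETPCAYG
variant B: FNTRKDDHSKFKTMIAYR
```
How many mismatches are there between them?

6

The sequences differ at residues 1, 3, 12, 14, 15, 18 (1-based) — 6 in total.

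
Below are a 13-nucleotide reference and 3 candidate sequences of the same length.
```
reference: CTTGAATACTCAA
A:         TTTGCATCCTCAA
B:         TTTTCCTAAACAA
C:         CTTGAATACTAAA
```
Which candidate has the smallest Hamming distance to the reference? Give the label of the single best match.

A differs at 3 bases; B differs at 6 bases; C differs at 1 base. The closest is C.

C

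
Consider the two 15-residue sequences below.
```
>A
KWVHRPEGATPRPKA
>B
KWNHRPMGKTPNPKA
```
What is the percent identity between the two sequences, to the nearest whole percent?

Mismatches at positions 3, 7, 9, 12 (1-based): 4 of 15.
Identical positions: 11/15 = 73.33% → 73%.

73%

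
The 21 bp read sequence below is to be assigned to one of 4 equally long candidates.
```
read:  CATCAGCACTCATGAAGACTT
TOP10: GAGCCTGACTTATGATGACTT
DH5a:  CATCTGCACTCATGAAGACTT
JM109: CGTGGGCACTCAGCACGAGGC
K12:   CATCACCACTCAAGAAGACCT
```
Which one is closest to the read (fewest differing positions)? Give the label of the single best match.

DH5a

Hamming distances to read — TOP10: 7; DH5a: 1; JM109: 9; K12: 3.
Smallest is DH5a with 1 mismatch.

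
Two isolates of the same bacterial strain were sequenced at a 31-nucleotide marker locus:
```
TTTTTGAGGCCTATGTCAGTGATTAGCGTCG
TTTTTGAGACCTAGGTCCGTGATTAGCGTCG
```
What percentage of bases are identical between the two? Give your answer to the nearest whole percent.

3 positions differ (9, 14, 18), so 28 of 31 match: 28/31 = 90.32%.

90%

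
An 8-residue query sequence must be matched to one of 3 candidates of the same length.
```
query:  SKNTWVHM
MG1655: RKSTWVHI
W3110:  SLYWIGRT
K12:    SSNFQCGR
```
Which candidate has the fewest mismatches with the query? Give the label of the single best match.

Hamming distances to query — MG1655: 3; W3110: 7; K12: 6.
Smallest is MG1655 with 3 mismatches.

MG1655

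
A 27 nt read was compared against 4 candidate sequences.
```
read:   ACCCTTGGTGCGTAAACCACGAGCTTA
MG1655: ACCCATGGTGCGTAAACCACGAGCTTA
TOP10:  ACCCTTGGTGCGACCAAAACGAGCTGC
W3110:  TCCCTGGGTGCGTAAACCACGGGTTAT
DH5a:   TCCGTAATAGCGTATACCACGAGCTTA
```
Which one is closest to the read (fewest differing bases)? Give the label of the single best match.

MG1655 differs at 1 base; TOP10 differs at 7 bases; W3110 differs at 6 bases; DH5a differs at 7 bases. The closest is MG1655.

MG1655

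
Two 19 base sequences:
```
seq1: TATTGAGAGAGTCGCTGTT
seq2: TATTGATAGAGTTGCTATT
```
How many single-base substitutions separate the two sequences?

3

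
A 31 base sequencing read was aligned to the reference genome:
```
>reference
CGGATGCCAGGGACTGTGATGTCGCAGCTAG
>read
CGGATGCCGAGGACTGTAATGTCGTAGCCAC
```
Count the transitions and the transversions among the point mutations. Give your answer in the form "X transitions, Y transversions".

Mismatches (1-based):
base 9: A→G (purine→purine, transition)
base 10: G→A (purine→purine, transition)
base 18: G→A (purine→purine, transition)
base 25: C→T (pyrimidine→pyrimidine, transition)
base 29: T→C (pyrimidine→pyrimidine, transition)
base 31: G→C (purine→pyrimidine, transversion)

5 transitions, 1 transversion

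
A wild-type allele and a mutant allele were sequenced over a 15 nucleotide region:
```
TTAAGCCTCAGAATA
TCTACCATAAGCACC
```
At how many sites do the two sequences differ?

8

The sequences differ at sites 2, 3, 5, 7, 9, 12, 14, 15 (1-based) — 8 in total.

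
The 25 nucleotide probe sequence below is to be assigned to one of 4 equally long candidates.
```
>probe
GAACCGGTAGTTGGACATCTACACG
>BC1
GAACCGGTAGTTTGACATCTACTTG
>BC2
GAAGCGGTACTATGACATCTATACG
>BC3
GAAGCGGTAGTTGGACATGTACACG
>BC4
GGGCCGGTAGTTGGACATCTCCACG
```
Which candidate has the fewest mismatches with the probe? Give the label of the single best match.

Hamming distances to probe — BC1: 3; BC2: 5; BC3: 2; BC4: 3.
Smallest is BC3 with 2 mismatches.

BC3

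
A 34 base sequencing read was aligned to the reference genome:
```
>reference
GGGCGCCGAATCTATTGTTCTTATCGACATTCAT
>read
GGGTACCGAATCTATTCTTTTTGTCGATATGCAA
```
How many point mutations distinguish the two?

Comparing position by position, 8 sites differ: 4 (C/T), 5 (G/A), 17 (G/C), 20 (C/T), 23 (A/G), 28 (C/T), 31 (T/G), 34 (T/A).

8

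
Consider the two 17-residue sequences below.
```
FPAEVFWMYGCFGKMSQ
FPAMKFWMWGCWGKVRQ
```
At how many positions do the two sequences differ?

6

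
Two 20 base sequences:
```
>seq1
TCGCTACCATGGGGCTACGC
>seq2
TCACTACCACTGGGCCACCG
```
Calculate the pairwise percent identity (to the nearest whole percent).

6 positions differ (3, 10, 11, 16, 19, 20), so 14 of 20 match: 14/20 = 70%.

70%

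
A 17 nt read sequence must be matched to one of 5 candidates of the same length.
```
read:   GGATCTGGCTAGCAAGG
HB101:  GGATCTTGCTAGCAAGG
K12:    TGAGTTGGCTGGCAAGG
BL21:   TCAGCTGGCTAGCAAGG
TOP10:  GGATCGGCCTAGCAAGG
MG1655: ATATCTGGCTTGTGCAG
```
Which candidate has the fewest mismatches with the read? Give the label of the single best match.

HB101 differs at 1 position; K12 differs at 4 positions; BL21 differs at 3 positions; TOP10 differs at 2 positions; MG1655 differs at 7 positions. The closest is HB101.

HB101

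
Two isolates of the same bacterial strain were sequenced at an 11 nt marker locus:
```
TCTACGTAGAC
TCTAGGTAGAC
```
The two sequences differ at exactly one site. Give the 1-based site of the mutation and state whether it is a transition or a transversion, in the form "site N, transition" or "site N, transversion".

site 5, transversion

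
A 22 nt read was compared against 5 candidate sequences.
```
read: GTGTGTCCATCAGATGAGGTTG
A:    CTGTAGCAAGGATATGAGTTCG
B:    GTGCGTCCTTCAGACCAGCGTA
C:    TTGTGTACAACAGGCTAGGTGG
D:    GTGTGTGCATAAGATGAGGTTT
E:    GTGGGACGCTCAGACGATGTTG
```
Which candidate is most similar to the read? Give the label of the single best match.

D

A differs at 9 bases; B differs at 7 bases; C differs at 7 bases; D differs at 3 bases; E differs at 6 bases. The closest is D.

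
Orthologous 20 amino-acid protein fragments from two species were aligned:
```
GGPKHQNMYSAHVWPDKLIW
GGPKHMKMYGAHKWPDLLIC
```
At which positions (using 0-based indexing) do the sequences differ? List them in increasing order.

Differences at position 5 (Q→M), position 6 (N→K), position 9 (S→G), position 12 (V→K), position 16 (K→L), position 19 (W→C).

5, 6, 9, 12, 16, 19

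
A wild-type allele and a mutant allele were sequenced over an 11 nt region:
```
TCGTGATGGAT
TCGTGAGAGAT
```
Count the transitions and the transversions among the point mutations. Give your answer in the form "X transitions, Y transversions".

1 transition, 1 transversion

Mismatches (1-based):
site 7: T→G (pyrimidine→purine, transversion)
site 8: G→A (purine→purine, transition)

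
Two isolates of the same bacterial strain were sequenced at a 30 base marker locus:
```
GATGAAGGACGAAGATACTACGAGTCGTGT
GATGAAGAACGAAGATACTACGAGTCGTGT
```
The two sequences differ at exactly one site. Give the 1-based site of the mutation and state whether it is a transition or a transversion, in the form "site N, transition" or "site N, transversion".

site 8, transition

The sequences differ only at site 8: G→A (purine→purine), a transition.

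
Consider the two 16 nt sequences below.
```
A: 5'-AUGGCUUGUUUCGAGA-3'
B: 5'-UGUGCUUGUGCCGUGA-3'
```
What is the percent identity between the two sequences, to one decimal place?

62.5%

6 positions differ (1, 2, 3, 10, 11, 14), so 10 of 16 match: 10/16 = 62.5%.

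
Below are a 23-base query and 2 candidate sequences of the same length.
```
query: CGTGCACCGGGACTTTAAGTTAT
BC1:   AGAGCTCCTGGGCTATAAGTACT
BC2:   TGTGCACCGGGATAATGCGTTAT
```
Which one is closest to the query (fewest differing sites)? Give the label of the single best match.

BC2

BC1 differs at 8 sites; BC2 differs at 6 sites. The closest is BC2.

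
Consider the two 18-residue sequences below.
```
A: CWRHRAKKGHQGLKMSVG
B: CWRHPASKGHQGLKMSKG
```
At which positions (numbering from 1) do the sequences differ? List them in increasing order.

5, 7, 17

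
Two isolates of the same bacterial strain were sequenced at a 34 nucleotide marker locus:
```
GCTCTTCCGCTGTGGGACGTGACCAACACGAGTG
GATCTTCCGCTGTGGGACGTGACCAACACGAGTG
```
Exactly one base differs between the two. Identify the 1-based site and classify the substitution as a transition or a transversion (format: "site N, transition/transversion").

site 2, transversion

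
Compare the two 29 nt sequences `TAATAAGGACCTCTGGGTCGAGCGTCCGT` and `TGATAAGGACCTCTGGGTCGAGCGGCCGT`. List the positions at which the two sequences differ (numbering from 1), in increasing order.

2, 25

Scanning 1-based: 2: A/G; 25: T/G.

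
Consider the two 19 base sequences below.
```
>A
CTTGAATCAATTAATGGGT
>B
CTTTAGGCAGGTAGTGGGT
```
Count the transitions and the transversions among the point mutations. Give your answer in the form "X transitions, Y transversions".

Transitions (purine↔purine or pyrimidine↔pyrimidine): 6 A→G, 10 A→G, 14 A→G.
Transversions (purine↔pyrimidine): 4 G→T, 7 T→G, 11 T→G.

3 transitions, 3 transversions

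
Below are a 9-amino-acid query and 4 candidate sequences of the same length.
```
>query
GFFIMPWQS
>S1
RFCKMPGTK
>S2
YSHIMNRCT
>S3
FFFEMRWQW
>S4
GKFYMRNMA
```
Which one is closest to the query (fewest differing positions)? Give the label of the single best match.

S3

S1 differs at 6 positions; S2 differs at 7 positions; S3 differs at 4 positions; S4 differs at 6 positions. The closest is S3.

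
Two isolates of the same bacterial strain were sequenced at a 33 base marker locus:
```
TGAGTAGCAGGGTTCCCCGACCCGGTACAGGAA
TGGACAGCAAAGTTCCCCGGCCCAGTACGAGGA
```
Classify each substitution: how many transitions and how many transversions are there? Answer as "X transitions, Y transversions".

10 transitions, 0 transversions

Transitions (purine↔purine or pyrimidine↔pyrimidine): 3 A→G, 4 G→A, 5 T→C, 10 G→A, 11 G→A, 20 A→G, 24 G→A, 29 A→G, 30 G→A, 32 A→G.
Transversions (purine↔pyrimidine): none.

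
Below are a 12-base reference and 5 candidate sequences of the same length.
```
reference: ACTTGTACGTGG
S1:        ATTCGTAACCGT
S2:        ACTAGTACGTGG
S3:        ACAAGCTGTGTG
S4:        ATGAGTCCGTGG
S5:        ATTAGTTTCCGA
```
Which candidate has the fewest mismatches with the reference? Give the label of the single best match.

Hamming distances to reference — S1: 6; S2: 1; S3: 8; S4: 4; S5: 7.
Smallest is S2 with 1 mismatch.

S2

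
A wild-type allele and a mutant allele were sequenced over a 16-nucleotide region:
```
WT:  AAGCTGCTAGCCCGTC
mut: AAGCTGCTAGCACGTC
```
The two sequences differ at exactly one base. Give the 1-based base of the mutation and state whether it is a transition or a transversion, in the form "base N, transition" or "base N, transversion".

The sequences differ only at base 12: C→A (pyrimidine→purine), a transversion.

base 12, transversion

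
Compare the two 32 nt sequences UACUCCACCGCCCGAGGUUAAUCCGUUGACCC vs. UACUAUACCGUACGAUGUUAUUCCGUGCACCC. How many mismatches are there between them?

Comparing position by position, 8 sites differ: 5 (C/A), 6 (C/U), 11 (C/U), 12 (C/A), 16 (G/U), 21 (A/U), 27 (U/G), 28 (G/C).

8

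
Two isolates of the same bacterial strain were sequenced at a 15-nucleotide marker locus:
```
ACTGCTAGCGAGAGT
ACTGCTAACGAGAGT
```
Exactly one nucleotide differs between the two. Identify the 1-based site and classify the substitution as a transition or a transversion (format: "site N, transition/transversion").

The sequences differ only at site 8: G→A (purine→purine), a transition.

site 8, transition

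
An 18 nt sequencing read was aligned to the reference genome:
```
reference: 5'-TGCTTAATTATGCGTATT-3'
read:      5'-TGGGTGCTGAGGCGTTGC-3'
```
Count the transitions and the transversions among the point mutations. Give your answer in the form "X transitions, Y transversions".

2 transitions, 7 transversions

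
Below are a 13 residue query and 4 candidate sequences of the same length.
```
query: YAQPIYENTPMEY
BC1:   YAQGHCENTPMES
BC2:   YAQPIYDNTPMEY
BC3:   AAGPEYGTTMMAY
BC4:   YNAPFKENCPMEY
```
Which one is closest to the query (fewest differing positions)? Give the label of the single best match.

Hamming distances to query — BC1: 4; BC2: 1; BC3: 7; BC4: 5.
Smallest is BC2 with 1 mismatch.

BC2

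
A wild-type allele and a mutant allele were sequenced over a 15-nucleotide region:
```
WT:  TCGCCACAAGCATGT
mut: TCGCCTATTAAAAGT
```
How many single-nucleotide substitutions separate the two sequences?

Mismatches (1-based): site 6: A→T; site 7: C→A; site 8: A→T; site 9: A→T; site 10: G→A; site 11: C→A; site 13: T→A.

7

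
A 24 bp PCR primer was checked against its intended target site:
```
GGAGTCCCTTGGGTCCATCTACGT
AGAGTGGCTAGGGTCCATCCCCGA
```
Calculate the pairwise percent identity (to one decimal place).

7 positions differ (1, 6, 7, 10, 20, 21, 24), so 17 of 24 match: 17/24 = 70.83%.

70.8%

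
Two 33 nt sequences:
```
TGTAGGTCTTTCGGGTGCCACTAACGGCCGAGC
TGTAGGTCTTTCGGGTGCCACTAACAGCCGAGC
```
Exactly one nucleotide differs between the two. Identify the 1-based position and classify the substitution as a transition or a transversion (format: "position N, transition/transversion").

position 26, transition

The sequences differ only at position 26: G→A (purine→purine), a transition.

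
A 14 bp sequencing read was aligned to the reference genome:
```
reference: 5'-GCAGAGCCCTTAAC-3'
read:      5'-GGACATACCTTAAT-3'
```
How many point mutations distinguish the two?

5

Comparing position by position, 5 positions differ: 2 (C/G), 4 (G/C), 6 (G/T), 7 (C/A), 14 (C/T).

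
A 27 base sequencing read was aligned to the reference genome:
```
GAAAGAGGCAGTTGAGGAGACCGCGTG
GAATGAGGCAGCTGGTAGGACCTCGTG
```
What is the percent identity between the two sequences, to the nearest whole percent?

74%

7 positions differ (4, 12, 15, 16, 17, 18, 23), so 20 of 27 match: 20/27 = 74.07%.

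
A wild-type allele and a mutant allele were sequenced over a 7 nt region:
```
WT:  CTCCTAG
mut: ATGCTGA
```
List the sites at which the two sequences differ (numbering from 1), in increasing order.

1, 3, 6, 7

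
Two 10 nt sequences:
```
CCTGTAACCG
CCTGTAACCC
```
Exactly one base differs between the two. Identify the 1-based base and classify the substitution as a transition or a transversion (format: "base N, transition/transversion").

base 10, transversion

The sequences differ only at base 10: G→C (purine→pyrimidine), a transversion.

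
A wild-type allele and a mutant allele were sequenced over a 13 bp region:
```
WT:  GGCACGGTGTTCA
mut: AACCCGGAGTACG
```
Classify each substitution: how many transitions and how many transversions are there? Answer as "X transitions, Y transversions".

3 transitions, 3 transversions

Transitions (purine↔purine or pyrimidine↔pyrimidine): 1 G→A, 2 G→A, 13 A→G.
Transversions (purine↔pyrimidine): 4 A→C, 8 T→A, 11 T→A.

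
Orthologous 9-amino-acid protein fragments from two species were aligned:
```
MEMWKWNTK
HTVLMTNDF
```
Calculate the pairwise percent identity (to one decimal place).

Mismatches at positions 1, 2, 3, 4, 5, 6, 8, 9 (1-based): 8 of 9.
Identical positions: 1/9 = 11.11% → 11.1%.

11.1%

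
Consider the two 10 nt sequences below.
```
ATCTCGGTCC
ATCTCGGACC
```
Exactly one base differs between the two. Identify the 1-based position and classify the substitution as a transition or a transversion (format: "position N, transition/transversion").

position 8, transversion

The sequences differ only at position 8: T→A (pyrimidine→purine), a transversion.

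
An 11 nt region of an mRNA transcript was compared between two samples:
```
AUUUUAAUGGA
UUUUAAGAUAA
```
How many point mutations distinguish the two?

6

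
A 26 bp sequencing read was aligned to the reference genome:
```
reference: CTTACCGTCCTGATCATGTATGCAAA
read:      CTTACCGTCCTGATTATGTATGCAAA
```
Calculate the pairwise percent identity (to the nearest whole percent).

96%

1 position differs (15), so 25 of 26 match: 25/26 = 96.15%.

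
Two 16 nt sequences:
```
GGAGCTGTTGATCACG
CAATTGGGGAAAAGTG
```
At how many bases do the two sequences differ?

Comparing position by position, 12 bases differ: 1 (G/C), 2 (G/A), 4 (G/T), 5 (C/T), 6 (T/G), 8 (T/G), 9 (T/G), 10 (G/A), 12 (T/A), 13 (C/A), 14 (A/G), 15 (C/T).

12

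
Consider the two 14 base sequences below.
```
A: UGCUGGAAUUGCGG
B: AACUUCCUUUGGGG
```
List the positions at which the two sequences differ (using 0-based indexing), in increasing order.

Scanning 0-based: 0: U/A; 1: G/A; 4: G/U; 5: G/C; 6: A/C; 7: A/U; 11: C/G.

0, 1, 4, 5, 6, 7, 11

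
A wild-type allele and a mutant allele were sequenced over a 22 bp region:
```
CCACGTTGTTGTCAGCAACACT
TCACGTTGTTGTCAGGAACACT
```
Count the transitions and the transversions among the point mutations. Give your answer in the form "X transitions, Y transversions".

Mismatches (1-based):
base 1: C→T (pyrimidine→pyrimidine, transition)
base 16: C→G (pyrimidine→purine, transversion)

1 transition, 1 transversion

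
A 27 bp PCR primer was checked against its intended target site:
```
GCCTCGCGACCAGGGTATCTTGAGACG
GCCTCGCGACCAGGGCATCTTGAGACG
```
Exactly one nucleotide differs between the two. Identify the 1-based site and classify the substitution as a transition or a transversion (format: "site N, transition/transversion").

The sequences differ only at site 16: T→C (pyrimidine→pyrimidine), a transition.

site 16, transition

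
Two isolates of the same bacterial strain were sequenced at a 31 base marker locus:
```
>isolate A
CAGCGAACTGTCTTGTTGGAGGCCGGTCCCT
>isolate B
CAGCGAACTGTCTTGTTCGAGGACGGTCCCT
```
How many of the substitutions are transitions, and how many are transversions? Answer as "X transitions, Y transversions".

Transitions (purine↔purine or pyrimidine↔pyrimidine): none.
Transversions (purine↔pyrimidine): 18 G→C, 23 C→A.

0 transitions, 2 transversions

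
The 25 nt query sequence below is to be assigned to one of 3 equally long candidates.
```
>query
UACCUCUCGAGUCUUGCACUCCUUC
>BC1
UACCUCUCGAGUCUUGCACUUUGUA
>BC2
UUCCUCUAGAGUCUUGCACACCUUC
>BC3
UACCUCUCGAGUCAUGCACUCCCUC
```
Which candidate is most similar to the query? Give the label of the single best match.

BC1 differs at 4 positions; BC2 differs at 3 positions; BC3 differs at 2 positions. The closest is BC3.

BC3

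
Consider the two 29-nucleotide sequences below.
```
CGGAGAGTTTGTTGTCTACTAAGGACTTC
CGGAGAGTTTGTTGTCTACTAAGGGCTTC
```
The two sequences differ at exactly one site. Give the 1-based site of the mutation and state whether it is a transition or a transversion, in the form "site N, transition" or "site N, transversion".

Site 25 changes A→G. A is a purine and G is a purine, so this is a transition.

site 25, transition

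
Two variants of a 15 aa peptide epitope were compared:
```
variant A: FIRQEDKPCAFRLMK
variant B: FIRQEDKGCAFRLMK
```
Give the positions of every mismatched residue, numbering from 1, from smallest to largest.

Differences at position 8 (P→G).

8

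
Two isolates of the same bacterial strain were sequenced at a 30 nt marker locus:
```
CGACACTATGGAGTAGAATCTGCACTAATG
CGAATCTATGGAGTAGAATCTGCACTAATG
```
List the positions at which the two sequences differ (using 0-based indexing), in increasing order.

3, 4

Scanning 0-based: 3: C/A; 4: A/T.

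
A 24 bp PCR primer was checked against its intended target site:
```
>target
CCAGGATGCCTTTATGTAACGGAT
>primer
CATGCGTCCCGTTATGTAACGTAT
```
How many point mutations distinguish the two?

Mismatches (1-based): position 2: C→A; position 3: A→T; position 5: G→C; position 6: A→G; position 8: G→C; position 11: T→G; position 22: G→T.

7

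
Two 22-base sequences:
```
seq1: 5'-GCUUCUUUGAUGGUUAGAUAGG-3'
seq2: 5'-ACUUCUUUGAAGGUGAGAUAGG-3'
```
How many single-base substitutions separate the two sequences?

Mismatches (1-based): site 1: G→A; site 11: U→A; site 15: U→G.

3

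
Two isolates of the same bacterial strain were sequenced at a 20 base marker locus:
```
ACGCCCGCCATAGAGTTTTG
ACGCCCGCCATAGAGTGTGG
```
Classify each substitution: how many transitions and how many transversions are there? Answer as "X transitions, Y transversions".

Mismatches (1-based):
position 17: T→G (pyrimidine→purine, transversion)
position 19: T→G (pyrimidine→purine, transversion)

0 transitions, 2 transversions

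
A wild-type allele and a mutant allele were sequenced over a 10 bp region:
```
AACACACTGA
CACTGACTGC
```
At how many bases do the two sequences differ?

Comparing position by position, 4 bases differ: 1 (A/C), 4 (A/T), 5 (C/G), 10 (A/C).

4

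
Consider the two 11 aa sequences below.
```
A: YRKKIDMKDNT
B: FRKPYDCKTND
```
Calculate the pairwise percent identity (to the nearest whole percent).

45%

6 positions differ (1, 4, 5, 7, 9, 11), so 5 of 11 match: 5/11 = 45.45%.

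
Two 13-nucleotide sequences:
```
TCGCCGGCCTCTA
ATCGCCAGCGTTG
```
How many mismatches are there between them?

10

The sequences differ at positions 1, 2, 3, 4, 6, 7, 8, 10, 11, 13 (1-based) — 10 in total.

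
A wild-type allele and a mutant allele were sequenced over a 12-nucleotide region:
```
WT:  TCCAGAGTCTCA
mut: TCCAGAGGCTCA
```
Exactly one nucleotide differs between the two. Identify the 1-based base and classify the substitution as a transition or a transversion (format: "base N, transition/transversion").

base 8, transversion

The sequences differ only at base 8: T→G (pyrimidine→purine), a transversion.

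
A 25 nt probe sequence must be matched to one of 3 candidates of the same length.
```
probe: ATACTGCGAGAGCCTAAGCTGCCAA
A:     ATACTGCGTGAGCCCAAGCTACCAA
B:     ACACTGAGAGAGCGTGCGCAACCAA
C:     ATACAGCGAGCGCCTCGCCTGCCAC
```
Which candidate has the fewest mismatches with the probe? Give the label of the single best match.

A differs at 3 sites; B differs at 7 sites; C differs at 6 sites. The closest is A.

A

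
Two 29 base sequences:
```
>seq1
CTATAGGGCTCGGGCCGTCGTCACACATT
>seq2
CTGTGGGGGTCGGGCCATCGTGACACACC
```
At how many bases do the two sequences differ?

The sequences differ at bases 3, 5, 9, 17, 22, 28, 29 (1-based) — 7 in total.

7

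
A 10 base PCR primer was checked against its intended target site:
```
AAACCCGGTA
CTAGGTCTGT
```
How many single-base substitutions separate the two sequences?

Comparing position by position, 9 sites differ: 1 (A/C), 2 (A/T), 4 (C/G), 5 (C/G), 6 (C/T), 7 (G/C), 8 (G/T), 9 (T/G), 10 (A/T).

9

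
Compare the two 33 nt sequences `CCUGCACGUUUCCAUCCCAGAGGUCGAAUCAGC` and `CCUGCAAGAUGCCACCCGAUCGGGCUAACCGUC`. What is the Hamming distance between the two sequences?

Comparing position by position, 12 sites differ: 7 (C/A), 9 (U/A), 11 (U/G), 15 (U/C), 18 (C/G), 20 (G/U), 21 (A/C), 24 (U/G), 26 (G/U), 29 (U/C), 31 (A/G), 32 (G/U).

12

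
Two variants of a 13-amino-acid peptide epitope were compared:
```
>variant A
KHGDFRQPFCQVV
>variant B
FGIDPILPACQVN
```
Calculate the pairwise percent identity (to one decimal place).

38.5%

Mismatches at positions 1, 2, 3, 5, 6, 7, 9, 13 (1-based): 8 of 13.
Identical positions: 5/13 = 38.46% → 38.5%.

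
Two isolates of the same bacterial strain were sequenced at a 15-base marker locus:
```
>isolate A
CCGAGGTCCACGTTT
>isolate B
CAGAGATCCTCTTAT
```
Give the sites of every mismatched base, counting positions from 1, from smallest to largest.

Differences at site 2 (C→A), site 6 (G→A), site 10 (A→T), site 12 (G→T), site 14 (T→A).

2, 6, 10, 12, 14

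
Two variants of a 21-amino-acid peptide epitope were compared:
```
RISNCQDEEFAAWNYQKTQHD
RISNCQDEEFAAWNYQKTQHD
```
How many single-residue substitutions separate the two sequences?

No positions differ; the sequences are identical.

0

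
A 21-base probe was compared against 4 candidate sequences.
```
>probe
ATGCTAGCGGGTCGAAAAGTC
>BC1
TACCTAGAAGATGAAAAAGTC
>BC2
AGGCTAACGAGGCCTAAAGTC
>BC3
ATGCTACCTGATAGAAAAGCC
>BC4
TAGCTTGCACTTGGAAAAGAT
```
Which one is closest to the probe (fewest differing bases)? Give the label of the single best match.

BC3

Hamming distances to probe — BC1: 8; BC2: 6; BC3: 5; BC4: 9.
Smallest is BC3 with 5 mismatches.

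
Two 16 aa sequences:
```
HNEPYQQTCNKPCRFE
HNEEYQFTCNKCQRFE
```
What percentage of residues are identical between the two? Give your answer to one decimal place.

4 positions differ (4, 7, 12, 13), so 12 of 16 match: 12/16 = 75%.

75.0%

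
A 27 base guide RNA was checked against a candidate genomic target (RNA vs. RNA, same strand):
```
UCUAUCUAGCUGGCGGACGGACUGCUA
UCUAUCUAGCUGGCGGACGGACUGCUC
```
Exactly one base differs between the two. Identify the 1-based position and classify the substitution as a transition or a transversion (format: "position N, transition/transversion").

position 27, transversion

The sequences differ only at position 27: A→C (purine→pyrimidine), a transversion.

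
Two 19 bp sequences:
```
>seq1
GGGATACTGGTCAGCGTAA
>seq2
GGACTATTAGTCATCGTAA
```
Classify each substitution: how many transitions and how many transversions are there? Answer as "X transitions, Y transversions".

Mismatches (1-based):
base 3: G→A (purine→purine, transition)
base 4: A→C (purine→pyrimidine, transversion)
base 7: C→T (pyrimidine→pyrimidine, transition)
base 9: G→A (purine→purine, transition)
base 14: G→T (purine→pyrimidine, transversion)

3 transitions, 2 transversions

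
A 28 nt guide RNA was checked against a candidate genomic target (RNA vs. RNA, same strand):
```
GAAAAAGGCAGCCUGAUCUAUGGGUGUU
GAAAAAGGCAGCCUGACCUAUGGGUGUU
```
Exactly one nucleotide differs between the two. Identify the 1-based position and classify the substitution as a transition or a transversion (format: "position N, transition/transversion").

The sequences differ only at position 17: U→C (pyrimidine→pyrimidine), a transition.

position 17, transition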